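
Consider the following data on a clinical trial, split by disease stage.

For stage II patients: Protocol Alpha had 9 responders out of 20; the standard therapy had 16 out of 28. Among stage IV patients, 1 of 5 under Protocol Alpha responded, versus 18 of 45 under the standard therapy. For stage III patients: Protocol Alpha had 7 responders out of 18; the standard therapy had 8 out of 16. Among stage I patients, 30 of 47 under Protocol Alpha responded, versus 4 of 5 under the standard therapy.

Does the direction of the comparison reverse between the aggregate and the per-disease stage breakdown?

Yes

Stage II: Protocol Alpha 9/20 = 45.0%, the standard therapy 16/28 = 57.1% → the standard therapy
Stage IV: Protocol Alpha 1/5 = 20.0%, the standard therapy 18/45 = 40.0% → the standard therapy
Stage III: Protocol Alpha 7/18 = 38.9%, the standard therapy 8/16 = 50.0% → the standard therapy
Stage I: Protocol Alpha 30/47 = 63.8%, the standard therapy 4/5 = 80.0% → the standard therapy
Overall: Protocol Alpha 47/90 = 52.2%, the standard therapy 46/94 = 48.9% → Protocol Alpha
The standard therapy wins each disease group but Protocol Alpha wins overall — the comparison reverses. The standard therapy's patients skew toward stage IV, which has a lower base rate.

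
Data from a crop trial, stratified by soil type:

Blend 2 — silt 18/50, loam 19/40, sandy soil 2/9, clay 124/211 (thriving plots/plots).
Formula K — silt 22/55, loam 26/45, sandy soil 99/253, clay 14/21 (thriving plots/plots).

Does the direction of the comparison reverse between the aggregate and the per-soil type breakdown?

Yes

Silt: Blend 2 18/50 = 36.0%, Formula K 22/55 = 40.0% → Formula K
Loam: Blend 2 19/40 = 47.5%, Formula K 26/45 = 57.8% → Formula K
Sandy soil: Blend 2 2/9 = 22.2%, Formula K 99/253 = 39.1% → Formula K
Clay: Blend 2 124/211 = 58.8%, Formula K 14/21 = 66.7% → Formula K
Overall: Blend 2 163/310 = 52.6%, Formula K 161/374 = 43.0% → Blend 2
Formula K wins each soil group but Blend 2 wins overall — the comparison reverses. Formula K's plots skew toward sandy soil, which has a lower base rate.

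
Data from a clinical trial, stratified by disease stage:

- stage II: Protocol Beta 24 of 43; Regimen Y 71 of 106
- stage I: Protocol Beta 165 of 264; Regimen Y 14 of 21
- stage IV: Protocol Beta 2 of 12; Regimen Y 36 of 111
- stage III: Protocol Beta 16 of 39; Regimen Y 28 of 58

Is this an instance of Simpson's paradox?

Stage II: Protocol Beta 24/43 = 55.8%, Regimen Y 71/106 = 67.0% → Regimen Y
Stage I: Protocol Beta 165/264 = 62.5%, Regimen Y 14/21 = 66.7% → Regimen Y
Stage IV: Protocol Beta 2/12 = 16.7%, Regimen Y 36/111 = 32.4% → Regimen Y
Stage III: Protocol Beta 16/39 = 41.0%, Regimen Y 28/58 = 48.3% → Regimen Y
Overall: Protocol Beta 207/358 = 57.8%, Regimen Y 149/296 = 50.3% → Protocol Beta
Regimen Y wins each disease group but Protocol Beta wins overall — the comparison reverses. Regimen Y's patients skew toward stage IV, which has a lower base rate.

Yes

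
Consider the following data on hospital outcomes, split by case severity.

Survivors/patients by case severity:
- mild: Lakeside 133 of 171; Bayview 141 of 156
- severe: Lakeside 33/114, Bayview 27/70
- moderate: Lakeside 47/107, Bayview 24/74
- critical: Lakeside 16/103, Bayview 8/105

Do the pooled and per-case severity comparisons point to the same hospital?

Mild: Lakeside 133/171 = 77.8%, Bayview 141/156 = 90.4% → Bayview
Severe: Lakeside 33/114 = 28.9%, Bayview 27/70 = 38.6% → Bayview
Moderate: Lakeside 47/107 = 43.9%, Bayview 24/74 = 32.4% → Lakeside
Critical: Lakeside 16/103 = 15.5%, Bayview 8/105 = 7.6% → Lakeside
Overall: Lakeside 229/495 = 46.3%, Bayview 200/405 = 49.4% → Bayview
Neither sweeps: Lakeside wins 2 of 4 groups, Bayview wins 2. Bayview wins overall but not every group — no Simpson reversal.

No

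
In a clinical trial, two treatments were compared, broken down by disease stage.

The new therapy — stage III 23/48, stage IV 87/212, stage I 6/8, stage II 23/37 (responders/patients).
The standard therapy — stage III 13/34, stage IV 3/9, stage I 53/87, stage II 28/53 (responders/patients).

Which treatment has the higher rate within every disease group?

the new therapy

Stage III: the new therapy 23/48 = 47.9%, the standard therapy 13/34 = 38.2% → the new therapy
Stage IV: the new therapy 87/212 = 41.0%, the standard therapy 3/9 = 33.3% → the new therapy
Stage I: the new therapy 6/8 = 75.0%, the standard therapy 53/87 = 60.9% → the new therapy
Stage II: the new therapy 23/37 = 62.2%, the standard therapy 28/53 = 52.8% → the new therapy
The new therapy has the higher rate in all 4 groups.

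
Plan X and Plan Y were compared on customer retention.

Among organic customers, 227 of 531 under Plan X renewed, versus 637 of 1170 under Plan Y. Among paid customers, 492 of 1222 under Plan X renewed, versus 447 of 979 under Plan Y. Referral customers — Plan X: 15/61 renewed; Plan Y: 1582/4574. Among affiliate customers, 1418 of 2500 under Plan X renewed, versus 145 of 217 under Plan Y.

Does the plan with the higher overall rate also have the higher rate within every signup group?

No

Organic: Plan X 227/531 = 42.7%, Plan Y 637/1170 = 54.4% → Plan Y
Paid: Plan X 492/1222 = 40.3%, Plan Y 447/979 = 45.7% → Plan Y
Referral: Plan X 15/61 = 24.6%, Plan Y 1582/4574 = 34.6% → Plan Y
Affiliate: Plan X 1418/2500 = 56.7%, Plan Y 145/217 = 66.8% → Plan Y
Overall: Plan X 2152/4314 = 49.9%, Plan Y 2811/6940 = 40.5% → Plan X
Plan Y wins each signup group but Plan X wins overall — the comparison reverses. Plan Y's customers skew toward referral, which has a lower base rate.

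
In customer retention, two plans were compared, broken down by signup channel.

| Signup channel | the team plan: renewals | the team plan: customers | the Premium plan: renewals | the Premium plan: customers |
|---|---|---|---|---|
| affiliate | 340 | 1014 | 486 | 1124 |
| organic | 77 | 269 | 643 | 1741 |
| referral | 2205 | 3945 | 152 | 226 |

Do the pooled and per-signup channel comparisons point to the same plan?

No

Affiliate: the team plan 340/1014 = 33.5%, the Premium plan 486/1124 = 43.2% → the Premium plan
Organic: the team plan 77/269 = 28.6%, the Premium plan 643/1741 = 36.9% → the Premium plan
Referral: the team plan 2205/3945 = 55.9%, the Premium plan 152/226 = 67.3% → the Premium plan
Overall: the team plan 2622/5228 = 50.2%, the Premium plan 1281/3091 = 41.4% → the team plan
The Premium plan wins each signup group but the team plan wins overall — the comparison reverses. The Premium plan's customers skew toward organic, which has a lower base rate.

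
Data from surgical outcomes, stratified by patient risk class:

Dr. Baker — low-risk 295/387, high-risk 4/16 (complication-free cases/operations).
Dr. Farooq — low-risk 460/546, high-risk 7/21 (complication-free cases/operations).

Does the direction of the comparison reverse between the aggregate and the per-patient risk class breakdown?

Low-risk: Dr. Baker 295/387 = 76.2%, Dr. Farooq 460/546 = 84.2% → Dr. Farooq
High-risk: Dr. Baker 4/16 = 25.0%, Dr. Farooq 7/21 = 33.3% → Dr. Farooq
Overall: Dr. Baker 299/403 = 74.2%, Dr. Farooq 467/567 = 82.4% → Dr. Farooq
Dr. Farooq wins overall and in every patient risk group — no reversal.

No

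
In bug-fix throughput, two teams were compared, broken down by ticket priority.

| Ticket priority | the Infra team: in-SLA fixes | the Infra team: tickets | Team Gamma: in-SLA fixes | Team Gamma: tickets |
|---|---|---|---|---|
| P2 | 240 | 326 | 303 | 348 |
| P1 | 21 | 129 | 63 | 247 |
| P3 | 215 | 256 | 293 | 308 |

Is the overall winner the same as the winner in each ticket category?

P2: the Infra team 240/326 = 73.6%, Team Gamma 303/348 = 87.1% → Team Gamma
P1: the Infra team 21/129 = 16.3%, Team Gamma 63/247 = 25.5% → Team Gamma
P3: the Infra team 215/256 = 84.0%, Team Gamma 293/308 = 95.1% → Team Gamma
Overall: the Infra team 476/711 = 66.9%, Team Gamma 659/903 = 73.0% → Team Gamma
Team Gamma wins overall and in every ticket group — no reversal.

Yes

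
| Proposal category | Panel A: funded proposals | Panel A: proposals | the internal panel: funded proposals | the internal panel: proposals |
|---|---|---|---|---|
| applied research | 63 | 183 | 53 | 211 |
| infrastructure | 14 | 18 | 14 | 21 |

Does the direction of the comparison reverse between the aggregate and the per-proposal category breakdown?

Applied research: Panel A 63/183 = 34.4%, the internal panel 53/211 = 25.1% → Panel A
Infrastructure: Panel A 14/18 = 77.8%, the internal panel 14/21 = 66.7% → Panel A
Overall: Panel A 77/201 = 38.3%, the internal panel 67/232 = 28.9% → Panel A
Panel A wins overall and in every proposal group — no reversal.

No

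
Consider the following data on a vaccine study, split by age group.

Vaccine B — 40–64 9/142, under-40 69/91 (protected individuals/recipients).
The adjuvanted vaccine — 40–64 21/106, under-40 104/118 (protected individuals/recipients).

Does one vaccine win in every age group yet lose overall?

40–64: Vaccine B 9/142 = 6.3%, the adjuvanted vaccine 21/106 = 19.8% → the adjuvanted vaccine
Under-40: Vaccine B 69/91 = 75.8%, the adjuvanted vaccine 104/118 = 88.1% → the adjuvanted vaccine
Overall: Vaccine B 78/233 = 33.5%, the adjuvanted vaccine 125/224 = 55.8% → the adjuvanted vaccine
The adjuvanted vaccine wins overall and in every age group — no reversal.

No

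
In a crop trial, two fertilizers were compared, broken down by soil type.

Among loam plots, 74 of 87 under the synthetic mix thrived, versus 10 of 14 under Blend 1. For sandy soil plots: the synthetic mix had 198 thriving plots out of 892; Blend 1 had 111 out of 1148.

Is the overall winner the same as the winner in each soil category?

Loam: the synthetic mix 74/87 = 85.1%, Blend 1 10/14 = 71.4% → the synthetic mix
Sandy soil: the synthetic mix 198/892 = 22.2%, Blend 1 111/1148 = 9.7% → the synthetic mix
Overall: the synthetic mix 272/979 = 27.8%, Blend 1 121/1162 = 10.4% → the synthetic mix
The synthetic mix wins overall and in every soil group — no reversal.

Yes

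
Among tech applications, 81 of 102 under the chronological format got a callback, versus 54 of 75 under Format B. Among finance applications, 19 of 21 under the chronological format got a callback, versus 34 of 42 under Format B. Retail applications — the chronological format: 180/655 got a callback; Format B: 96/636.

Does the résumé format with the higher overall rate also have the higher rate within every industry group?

Yes

Tech: the chronological format 81/102 = 79.4%, Format B 54/75 = 72.0% → the chronological format
Finance: the chronological format 19/21 = 90.5%, Format B 34/42 = 81.0% → the chronological format
Retail: the chronological format 180/655 = 27.5%, Format B 96/636 = 15.1% → the chronological format
Overall: the chronological format 280/778 = 36.0%, Format B 184/753 = 24.4% → the chronological format
The chronological format wins overall and in every industry group — no reversal.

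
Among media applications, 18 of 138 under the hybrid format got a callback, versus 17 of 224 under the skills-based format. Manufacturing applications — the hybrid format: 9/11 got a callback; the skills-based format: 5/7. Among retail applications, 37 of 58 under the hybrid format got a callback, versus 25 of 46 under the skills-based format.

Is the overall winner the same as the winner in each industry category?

Yes

Media: the hybrid format 18/138 = 13.0%, the skills-based format 17/224 = 7.6% → the hybrid format
Manufacturing: the hybrid format 9/11 = 81.8%, the skills-based format 5/7 = 71.4% → the hybrid format
Retail: the hybrid format 37/58 = 63.8%, the skills-based format 25/46 = 54.3% → the hybrid format
Overall: the hybrid format 64/207 = 30.9%, the skills-based format 47/277 = 17.0% → the hybrid format
The hybrid format wins overall and in every industry group — no reversal.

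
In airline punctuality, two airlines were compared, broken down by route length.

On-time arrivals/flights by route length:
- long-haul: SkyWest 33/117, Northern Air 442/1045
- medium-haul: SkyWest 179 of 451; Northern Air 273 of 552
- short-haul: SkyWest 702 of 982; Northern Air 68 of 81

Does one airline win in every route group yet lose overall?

Long-haul: SkyWest 33/117 = 28.2%, Northern Air 442/1045 = 42.3% → Northern Air
Medium-haul: SkyWest 179/451 = 39.7%, Northern Air 273/552 = 49.5% → Northern Air
Short-haul: SkyWest 702/982 = 71.5%, Northern Air 68/81 = 84.0% → Northern Air
Overall: SkyWest 914/1550 = 59.0%, Northern Air 783/1678 = 46.7% → SkyWest
Northern Air wins each route group but SkyWest wins overall — the comparison reverses. Northern Air's flights skew toward long-haul, which has a lower base rate.

Yes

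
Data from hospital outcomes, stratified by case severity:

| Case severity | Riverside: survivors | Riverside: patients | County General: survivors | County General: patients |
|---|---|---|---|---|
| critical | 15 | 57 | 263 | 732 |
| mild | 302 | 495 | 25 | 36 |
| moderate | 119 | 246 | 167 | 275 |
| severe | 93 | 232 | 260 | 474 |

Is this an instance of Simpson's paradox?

Yes

Critical: Riverside 15/57 = 26.3%, County General 263/732 = 35.9% → County General
Mild: Riverside 302/495 = 61.0%, County General 25/36 = 69.4% → County General
Moderate: Riverside 119/246 = 48.4%, County General 167/275 = 60.7% → County General
Severe: Riverside 93/232 = 40.1%, County General 260/474 = 54.9% → County General
Overall: Riverside 529/1030 = 51.4%, County General 715/1517 = 47.1% → Riverside
County General wins each case group but Riverside wins overall — the comparison reverses. County General's patients skew toward critical, which has a lower base rate.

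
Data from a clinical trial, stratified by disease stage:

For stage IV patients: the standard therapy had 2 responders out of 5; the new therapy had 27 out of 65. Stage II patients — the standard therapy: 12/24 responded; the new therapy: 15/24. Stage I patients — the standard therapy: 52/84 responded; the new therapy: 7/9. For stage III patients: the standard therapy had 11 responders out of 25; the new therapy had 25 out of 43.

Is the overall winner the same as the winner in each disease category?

No

Stage IV: the standard therapy 2/5 = 40.0%, the new therapy 27/65 = 41.5% → the new therapy
Stage II: the standard therapy 12/24 = 50.0%, the new therapy 15/24 = 62.5% → the new therapy
Stage I: the standard therapy 52/84 = 61.9%, the new therapy 7/9 = 77.8% → the new therapy
Stage III: the standard therapy 11/25 = 44.0%, the new therapy 25/43 = 58.1% → the new therapy
Overall: the standard therapy 77/138 = 55.8%, the new therapy 74/141 = 52.5% → the standard therapy
The new therapy wins each disease group but the standard therapy wins overall — the comparison reverses. The new therapy's patients skew toward stage IV, which has a lower base rate.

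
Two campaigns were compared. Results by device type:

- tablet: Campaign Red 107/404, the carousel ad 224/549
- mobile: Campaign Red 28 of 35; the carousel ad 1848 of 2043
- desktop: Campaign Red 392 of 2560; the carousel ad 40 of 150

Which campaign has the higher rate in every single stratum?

the carousel ad

Tablet: Campaign Red 107/404 = 26.5%, the carousel ad 224/549 = 40.8% → the carousel ad
Mobile: Campaign Red 28/35 = 80.0%, the carousel ad 1848/2043 = 90.5% → the carousel ad
Desktop: Campaign Red 392/2560 = 15.3%, the carousel ad 40/150 = 26.7% → the carousel ad
The carousel ad has the higher rate in all 3 groups.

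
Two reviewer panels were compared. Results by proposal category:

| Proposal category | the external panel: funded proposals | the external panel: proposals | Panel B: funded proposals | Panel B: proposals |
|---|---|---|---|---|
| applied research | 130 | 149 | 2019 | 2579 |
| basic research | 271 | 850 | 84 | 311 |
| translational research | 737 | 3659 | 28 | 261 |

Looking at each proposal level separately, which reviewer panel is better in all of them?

the external panel

Applied research: the external panel 130/149 = 87.2%, Panel B 2019/2579 = 78.3% → the external panel
Basic research: the external panel 271/850 = 31.9%, Panel B 84/311 = 27.0% → the external panel
Translational research: the external panel 737/3659 = 20.1%, Panel B 28/261 = 10.7% → the external panel
The external panel has the higher rate in all 3 groups.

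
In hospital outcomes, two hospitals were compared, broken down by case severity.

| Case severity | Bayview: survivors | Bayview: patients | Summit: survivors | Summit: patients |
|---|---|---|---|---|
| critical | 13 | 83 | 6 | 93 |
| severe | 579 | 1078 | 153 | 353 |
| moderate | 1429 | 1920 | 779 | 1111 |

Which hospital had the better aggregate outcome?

Critical: Bayview 13/83 = 15.7%, Summit 6/93 = 6.5% → Bayview
Severe: Bayview 579/1078 = 53.7%, Summit 153/353 = 43.3% → Bayview
Moderate: Bayview 1429/1920 = 74.4%, Summit 779/1111 = 70.1% → Bayview
Overall: Bayview 2021/3081 = 65.6%, Summit 938/1557 = 60.2% → Bayview

Bayview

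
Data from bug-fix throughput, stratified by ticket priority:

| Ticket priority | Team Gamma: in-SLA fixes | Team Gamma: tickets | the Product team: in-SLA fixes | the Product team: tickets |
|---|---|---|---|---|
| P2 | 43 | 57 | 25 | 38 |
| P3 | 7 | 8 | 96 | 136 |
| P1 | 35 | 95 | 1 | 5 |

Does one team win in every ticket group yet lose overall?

P2: Team Gamma 43/57 = 75.4%, the Product team 25/38 = 65.8% → Team Gamma
P3: Team Gamma 7/8 = 87.5%, the Product team 96/136 = 70.6% → Team Gamma
P1: Team Gamma 35/95 = 36.8%, the Product team 1/5 = 20.0% → Team Gamma
Overall: Team Gamma 85/160 = 53.1%, the Product team 122/179 = 68.2% → the Product team
Team Gamma wins each ticket group but the Product team wins overall — the comparison reverses. Team Gamma's tickets skew toward P1, which has a lower base rate.

Yes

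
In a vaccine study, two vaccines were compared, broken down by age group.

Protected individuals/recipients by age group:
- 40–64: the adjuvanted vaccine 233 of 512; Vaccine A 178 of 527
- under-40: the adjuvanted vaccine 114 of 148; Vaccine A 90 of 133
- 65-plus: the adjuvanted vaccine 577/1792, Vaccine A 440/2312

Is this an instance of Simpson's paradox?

No

40–64: the adjuvanted vaccine 233/512 = 45.5%, Vaccine A 178/527 = 33.8% → the adjuvanted vaccine
Under-40: the adjuvanted vaccine 114/148 = 77.0%, Vaccine A 90/133 = 67.7% → the adjuvanted vaccine
65-plus: the adjuvanted vaccine 577/1792 = 32.2%, Vaccine A 440/2312 = 19.0% → the adjuvanted vaccine
Overall: the adjuvanted vaccine 924/2452 = 37.7%, Vaccine A 708/2972 = 23.8% → the adjuvanted vaccine
The adjuvanted vaccine wins overall and in every age group — no reversal.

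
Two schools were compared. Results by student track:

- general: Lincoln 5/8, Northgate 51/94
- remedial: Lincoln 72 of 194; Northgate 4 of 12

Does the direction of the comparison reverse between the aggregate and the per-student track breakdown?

Yes

General: Lincoln 5/8 = 62.5%, Northgate 51/94 = 54.3% → Lincoln
Remedial: Lincoln 72/194 = 37.1%, Northgate 4/12 = 33.3% → Lincoln
Overall: Lincoln 77/202 = 38.1%, Northgate 55/106 = 51.9% → Northgate
Lincoln wins each student group but Northgate wins overall — the comparison reverses. Lincoln's students skew toward remedial, which has a lower base rate.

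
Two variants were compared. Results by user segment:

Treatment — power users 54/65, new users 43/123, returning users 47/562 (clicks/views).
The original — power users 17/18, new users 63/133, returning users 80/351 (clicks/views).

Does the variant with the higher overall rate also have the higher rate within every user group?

Power users: Treatment 54/65 = 83.1%, the original 17/18 = 94.4% → the original
New users: Treatment 43/123 = 35.0%, the original 63/133 = 47.4% → the original
Returning users: Treatment 47/562 = 8.4%, the original 80/351 = 22.8% → the original
Overall: Treatment 144/750 = 19.2%, the original 160/502 = 31.9% → the original
The original wins overall and in every user group — no reversal.

Yes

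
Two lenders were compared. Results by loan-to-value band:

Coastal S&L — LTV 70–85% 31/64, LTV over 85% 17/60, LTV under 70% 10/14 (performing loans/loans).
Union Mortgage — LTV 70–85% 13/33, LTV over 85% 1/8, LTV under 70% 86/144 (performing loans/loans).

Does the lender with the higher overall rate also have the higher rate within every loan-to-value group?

No

LTV 70–85%: Coastal S&L 31/64 = 48.4%, Union Mortgage 13/33 = 39.4% → Coastal S&L
LTV over 85%: Coastal S&L 17/60 = 28.3%, Union Mortgage 1/8 = 12.5% → Coastal S&L
LTV under 70%: Coastal S&L 10/14 = 71.4%, Union Mortgage 86/144 = 59.7% → Coastal S&L
Overall: Coastal S&L 58/138 = 42.0%, Union Mortgage 100/185 = 54.1% → Union Mortgage
Coastal S&L wins each loan-to-value group but Union Mortgage wins overall — the comparison reverses. Coastal S&L's loans skew toward LTV over 85%, which has a lower base rate.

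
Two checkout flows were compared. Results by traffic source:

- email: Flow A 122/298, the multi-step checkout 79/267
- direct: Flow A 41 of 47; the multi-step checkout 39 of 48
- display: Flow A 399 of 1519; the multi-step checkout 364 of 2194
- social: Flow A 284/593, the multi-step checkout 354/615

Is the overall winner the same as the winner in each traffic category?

No

Email: Flow A 122/298 = 40.9%, the multi-step checkout 79/267 = 29.6% → Flow A
Direct: Flow A 41/47 = 87.2%, the multi-step checkout 39/48 = 81.2% → Flow A
Display: Flow A 399/1519 = 26.3%, the multi-step checkout 364/2194 = 16.6% → Flow A
Social: Flow A 284/593 = 47.9%, the multi-step checkout 354/615 = 57.6% → the multi-step checkout
Overall: Flow A 846/2457 = 34.4%, the multi-step checkout 836/3124 = 26.8% → Flow A
Neither sweeps: Flow A wins 3 of 4 groups, the multi-step checkout wins 1. Flow A wins overall but not every group — no Simpson reversal.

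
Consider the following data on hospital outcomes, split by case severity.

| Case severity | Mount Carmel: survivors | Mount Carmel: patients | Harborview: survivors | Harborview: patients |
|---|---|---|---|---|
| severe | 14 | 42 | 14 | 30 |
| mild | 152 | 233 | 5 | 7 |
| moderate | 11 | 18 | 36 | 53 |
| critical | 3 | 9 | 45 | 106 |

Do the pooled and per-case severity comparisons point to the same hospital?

No

Severe: Mount Carmel 14/42 = 33.3%, Harborview 14/30 = 46.7% → Harborview
Mild: Mount Carmel 152/233 = 65.2%, Harborview 5/7 = 71.4% → Harborview
Moderate: Mount Carmel 11/18 = 61.1%, Harborview 36/53 = 67.9% → Harborview
Critical: Mount Carmel 3/9 = 33.3%, Harborview 45/106 = 42.5% → Harborview
Overall: Mount Carmel 180/302 = 59.6%, Harborview 100/196 = 51.0% → Mount Carmel
Harborview wins each case group but Mount Carmel wins overall — the comparison reverses. Harborview's patients skew toward critical, which has a lower base rate.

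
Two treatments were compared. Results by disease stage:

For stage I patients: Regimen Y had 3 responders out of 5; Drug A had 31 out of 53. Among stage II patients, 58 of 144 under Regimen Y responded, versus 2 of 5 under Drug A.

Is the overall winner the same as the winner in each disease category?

Stage I: Regimen Y 3/5 = 60.0%, Drug A 31/53 = 58.5% → Regimen Y
Stage II: Regimen Y 58/144 = 40.3%, Drug A 2/5 = 40.0% → Regimen Y
Overall: Regimen Y 61/149 = 40.9%, Drug A 33/58 = 56.9% → Drug A
Regimen Y wins each disease group but Drug A wins overall — the comparison reverses. Regimen Y's patients skew toward stage II, which has a lower base rate.

No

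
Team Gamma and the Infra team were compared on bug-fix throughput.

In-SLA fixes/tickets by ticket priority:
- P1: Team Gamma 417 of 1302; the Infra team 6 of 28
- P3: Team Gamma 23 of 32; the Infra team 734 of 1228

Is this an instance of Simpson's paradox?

P1: Team Gamma 417/1302 = 32.0%, the Infra team 6/28 = 21.4% → Team Gamma
P3: Team Gamma 23/32 = 71.9%, the Infra team 734/1228 = 59.8% → Team Gamma
Overall: Team Gamma 440/1334 = 33.0%, the Infra team 740/1256 = 58.9% → the Infra team
Team Gamma wins each ticket group but the Infra team wins overall — the comparison reverses. Team Gamma's tickets skew toward P1, which has a lower base rate.

Yes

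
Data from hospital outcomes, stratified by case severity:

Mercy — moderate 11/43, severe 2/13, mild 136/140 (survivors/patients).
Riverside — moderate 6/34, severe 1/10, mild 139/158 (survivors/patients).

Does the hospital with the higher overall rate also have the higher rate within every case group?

Yes

Moderate: Mercy 11/43 = 25.6%, Riverside 6/34 = 17.6% → Mercy
Severe: Mercy 2/13 = 15.4%, Riverside 1/10 = 10.0% → Mercy
Mild: Mercy 136/140 = 97.1%, Riverside 139/158 = 88.0% → Mercy
Overall: Mercy 149/196 = 76.0%, Riverside 146/202 = 72.3% → Mercy
Mercy wins overall and in every case group — no reversal.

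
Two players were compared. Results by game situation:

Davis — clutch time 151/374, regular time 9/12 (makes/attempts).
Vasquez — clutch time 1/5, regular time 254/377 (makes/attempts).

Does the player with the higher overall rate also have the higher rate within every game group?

No

Clutch time: Davis 151/374 = 40.4%, Vasquez 1/5 = 20.0% → Davis
Regular time: Davis 9/12 = 75.0%, Vasquez 254/377 = 67.4% → Davis
Overall: Davis 160/386 = 41.5%, Vasquez 255/382 = 66.8% → Vasquez
Davis wins each game group but Vasquez wins overall — the comparison reverses. Davis's attempts skew toward clutch time, which has a lower base rate.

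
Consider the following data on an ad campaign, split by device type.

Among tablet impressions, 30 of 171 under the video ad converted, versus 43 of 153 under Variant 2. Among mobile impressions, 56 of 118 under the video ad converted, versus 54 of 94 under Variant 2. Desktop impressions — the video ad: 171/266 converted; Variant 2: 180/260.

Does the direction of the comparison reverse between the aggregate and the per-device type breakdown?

Tablet: the video ad 30/171 = 17.5%, Variant 2 43/153 = 28.1% → Variant 2
Mobile: the video ad 56/118 = 47.5%, Variant 2 54/94 = 57.4% → Variant 2
Desktop: the video ad 171/266 = 64.3%, Variant 2 180/260 = 69.2% → Variant 2
Overall: the video ad 257/555 = 46.3%, Variant 2 277/507 = 54.6% → Variant 2
Variant 2 wins overall and in every device group — no reversal.

No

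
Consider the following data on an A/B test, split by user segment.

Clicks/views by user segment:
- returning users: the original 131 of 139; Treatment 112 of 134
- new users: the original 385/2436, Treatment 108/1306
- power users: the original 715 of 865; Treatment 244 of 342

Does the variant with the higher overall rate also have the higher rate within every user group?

Returning users: the original 131/139 = 94.2%, Treatment 112/134 = 83.6% → the original
New users: the original 385/2436 = 15.8%, Treatment 108/1306 = 8.3% → the original
Power users: the original 715/865 = 82.7%, Treatment 244/342 = 71.3% → the original
Overall: the original 1231/3440 = 35.8%, Treatment 464/1782 = 26.0% → the original
The original wins overall and in every user group — no reversal.

Yes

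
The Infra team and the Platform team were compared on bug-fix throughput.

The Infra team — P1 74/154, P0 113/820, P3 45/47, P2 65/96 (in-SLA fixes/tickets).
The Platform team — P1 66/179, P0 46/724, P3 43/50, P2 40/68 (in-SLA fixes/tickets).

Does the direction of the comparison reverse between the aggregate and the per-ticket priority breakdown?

No

P1: the Infra team 74/154 = 48.1%, the Platform team 66/179 = 36.9% → the Infra team
P0: the Infra team 113/820 = 13.8%, the Platform team 46/724 = 6.4% → the Infra team
P3: the Infra team 45/47 = 95.7%, the Platform team 43/50 = 86.0% → the Infra team
P2: the Infra team 65/96 = 67.7%, the Platform team 40/68 = 58.8% → the Infra team
Overall: the Infra team 297/1117 = 26.6%, the Platform team 195/1021 = 19.1% → the Infra team
The Infra team wins overall and in every ticket group — no reversal.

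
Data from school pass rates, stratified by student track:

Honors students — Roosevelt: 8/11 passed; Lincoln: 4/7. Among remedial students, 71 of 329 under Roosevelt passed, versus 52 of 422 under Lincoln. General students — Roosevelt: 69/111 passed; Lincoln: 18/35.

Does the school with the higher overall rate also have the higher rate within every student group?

Yes

Honors: Roosevelt 8/11 = 72.7%, Lincoln 4/7 = 57.1% → Roosevelt
Remedial: Roosevelt 71/329 = 21.6%, Lincoln 52/422 = 12.3% → Roosevelt
General: Roosevelt 69/111 = 62.2%, Lincoln 18/35 = 51.4% → Roosevelt
Overall: Roosevelt 148/451 = 32.8%, Lincoln 74/464 = 15.9% → Roosevelt
Roosevelt wins overall and in every student group — no reversal.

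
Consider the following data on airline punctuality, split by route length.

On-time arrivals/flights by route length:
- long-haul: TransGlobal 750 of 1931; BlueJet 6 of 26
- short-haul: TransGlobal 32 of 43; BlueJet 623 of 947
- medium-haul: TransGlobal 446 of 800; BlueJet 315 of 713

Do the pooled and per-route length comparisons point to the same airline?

Long-haul: TransGlobal 750/1931 = 38.8%, BlueJet 6/26 = 23.1% → TransGlobal
Short-haul: TransGlobal 32/43 = 74.4%, BlueJet 623/947 = 65.8% → TransGlobal
Medium-haul: TransGlobal 446/800 = 55.8%, BlueJet 315/713 = 44.2% → TransGlobal
Overall: TransGlobal 1228/2774 = 44.3%, BlueJet 944/1686 = 56.0% → BlueJet
TransGlobal wins each route group but BlueJet wins overall — the comparison reverses. TransGlobal's flights skew toward long-haul, which has a lower base rate.

No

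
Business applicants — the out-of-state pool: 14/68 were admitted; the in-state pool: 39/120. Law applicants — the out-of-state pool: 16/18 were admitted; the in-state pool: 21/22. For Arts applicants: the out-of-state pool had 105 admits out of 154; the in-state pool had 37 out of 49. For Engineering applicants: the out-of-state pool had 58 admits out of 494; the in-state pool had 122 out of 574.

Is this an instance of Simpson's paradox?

Business: the out-of-state pool 14/68 = 20.6%, the in-state pool 39/120 = 32.5% → the in-state pool
Law: the out-of-state pool 16/18 = 88.9%, the in-state pool 21/22 = 95.5% → the in-state pool
Arts: the out-of-state pool 105/154 = 68.2%, the in-state pool 37/49 = 75.5% → the in-state pool
Engineering: the out-of-state pool 58/494 = 11.7%, the in-state pool 122/574 = 21.3% → the in-state pool
Overall: the out-of-state pool 193/734 = 26.3%, the in-state pool 219/765 = 28.6% → the in-state pool
The in-state pool wins overall and in every department group — no reversal.

No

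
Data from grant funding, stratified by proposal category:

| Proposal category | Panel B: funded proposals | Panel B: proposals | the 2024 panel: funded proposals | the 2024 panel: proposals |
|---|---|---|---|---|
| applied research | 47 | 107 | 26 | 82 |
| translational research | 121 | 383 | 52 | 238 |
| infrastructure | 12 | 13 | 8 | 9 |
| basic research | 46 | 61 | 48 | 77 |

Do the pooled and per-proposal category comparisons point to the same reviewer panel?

Yes

Applied research: Panel B 47/107 = 43.9%, the 2024 panel 26/82 = 31.7% → Panel B
Translational research: Panel B 121/383 = 31.6%, the 2024 panel 52/238 = 21.8% → Panel B
Infrastructure: Panel B 12/13 = 92.3%, the 2024 panel 8/9 = 88.9% → Panel B
Basic research: Panel B 46/61 = 75.4%, the 2024 panel 48/77 = 62.3% → Panel B
Overall: Panel B 226/564 = 40.1%, the 2024 panel 134/406 = 33.0% → Panel B
Panel B wins overall and in every proposal group — no reversal.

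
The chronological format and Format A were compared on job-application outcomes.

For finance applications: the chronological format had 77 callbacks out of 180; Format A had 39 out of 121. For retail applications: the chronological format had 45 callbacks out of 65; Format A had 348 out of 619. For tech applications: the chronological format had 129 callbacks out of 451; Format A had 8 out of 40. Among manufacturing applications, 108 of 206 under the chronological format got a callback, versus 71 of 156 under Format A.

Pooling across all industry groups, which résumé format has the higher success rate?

Finance: the chronological format 77/180 = 42.8%, Format A 39/121 = 32.2% → the chronological format
Retail: the chronological format 45/65 = 69.2%, Format A 348/619 = 56.2% → the chronological format
Tech: the chronological format 129/451 = 28.6%, Format A 8/40 = 20.0% → the chronological format
Manufacturing: the chronological format 108/206 = 52.4%, Format A 71/156 = 45.5% → the chronological format
Overall: the chronological format 359/902 = 39.8%, Format A 466/936 = 49.8% → Format A
(The chronological format wins every industry group but Format A wins overall — the chronological format's applications skew toward the low-rate tech group.)

Format A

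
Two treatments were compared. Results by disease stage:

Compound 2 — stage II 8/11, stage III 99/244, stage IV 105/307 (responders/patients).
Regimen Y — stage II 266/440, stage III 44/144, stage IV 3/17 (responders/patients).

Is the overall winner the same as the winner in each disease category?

No

Stage II: Compound 2 8/11 = 72.7%, Regimen Y 266/440 = 60.5% → Compound 2
Stage III: Compound 2 99/244 = 40.6%, Regimen Y 44/144 = 30.6% → Compound 2
Stage IV: Compound 2 105/307 = 34.2%, Regimen Y 3/17 = 17.6% → Compound 2
Overall: Compound 2 212/562 = 37.7%, Regimen Y 313/601 = 52.1% → Regimen Y
Compound 2 wins each disease group but Regimen Y wins overall — the comparison reverses. Compound 2's patients skew toward stage IV, which has a lower base rate.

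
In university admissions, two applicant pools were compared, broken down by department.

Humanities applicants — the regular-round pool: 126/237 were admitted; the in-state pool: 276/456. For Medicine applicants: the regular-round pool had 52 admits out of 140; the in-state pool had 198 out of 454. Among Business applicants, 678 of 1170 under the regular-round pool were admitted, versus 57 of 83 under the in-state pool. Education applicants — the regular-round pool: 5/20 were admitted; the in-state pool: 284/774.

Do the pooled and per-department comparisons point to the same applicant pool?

No

Humanities: the regular-round pool 126/237 = 53.2%, the in-state pool 276/456 = 60.5% → the in-state pool
Medicine: the regular-round pool 52/140 = 37.1%, the in-state pool 198/454 = 43.6% → the in-state pool
Business: the regular-round pool 678/1170 = 57.9%, the in-state pool 57/83 = 68.7% → the in-state pool
Education: the regular-round pool 5/20 = 25.0%, the in-state pool 284/774 = 36.7% → the in-state pool
Overall: the regular-round pool 861/1567 = 54.9%, the in-state pool 815/1767 = 46.1% → the regular-round pool
The in-state pool wins each department group but the regular-round pool wins overall — the comparison reverses. The in-state pool's applicants skew toward Education, which has a lower base rate.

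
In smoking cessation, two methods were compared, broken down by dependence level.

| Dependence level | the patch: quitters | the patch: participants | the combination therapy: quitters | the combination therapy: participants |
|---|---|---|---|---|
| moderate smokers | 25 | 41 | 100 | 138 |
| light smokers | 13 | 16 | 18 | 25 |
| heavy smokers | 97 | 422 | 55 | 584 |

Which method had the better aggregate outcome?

Moderate smokers: the patch 25/41 = 61.0%, the combination therapy 100/138 = 72.5% → the combination therapy
Light smokers: the patch 13/16 = 81.2%, the combination therapy 18/25 = 72.0% → the patch
Heavy smokers: the patch 97/422 = 23.0%, the combination therapy 55/584 = 9.4% → the patch
Overall: the patch 135/479 = 28.2%, the combination therapy 173/747 = 23.2% → the patch
(Neither sweeps every dependence group, but the patch has the higher pooled rate.)

the patch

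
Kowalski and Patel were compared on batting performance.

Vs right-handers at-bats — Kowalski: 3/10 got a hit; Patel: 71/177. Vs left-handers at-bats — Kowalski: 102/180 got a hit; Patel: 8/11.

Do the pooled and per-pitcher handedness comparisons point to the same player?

No

Vs right-handers: Kowalski 3/10 = 30.0%, Patel 71/177 = 40.1% → Patel
Vs left-handers: Kowalski 102/180 = 56.7%, Patel 8/11 = 72.7% → Patel
Overall: Kowalski 105/190 = 55.3%, Patel 79/188 = 42.0% → Kowalski
Patel wins each pitcher group but Kowalski wins overall — the comparison reverses. Patel's at-bats skew toward vs right-handers, which has a lower base rate.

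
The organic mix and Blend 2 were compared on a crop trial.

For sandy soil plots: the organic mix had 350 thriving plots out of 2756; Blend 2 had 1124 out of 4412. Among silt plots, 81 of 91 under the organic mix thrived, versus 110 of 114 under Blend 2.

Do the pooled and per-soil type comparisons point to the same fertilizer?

Yes

Sandy soil: the organic mix 350/2756 = 12.7%, Blend 2 1124/4412 = 25.5% → Blend 2
Silt: the organic mix 81/91 = 89.0%, Blend 2 110/114 = 96.5% → Blend 2
Overall: the organic mix 431/2847 = 15.1%, Blend 2 1234/4526 = 27.3% → Blend 2
Blend 2 wins overall and in every soil group — no reversal.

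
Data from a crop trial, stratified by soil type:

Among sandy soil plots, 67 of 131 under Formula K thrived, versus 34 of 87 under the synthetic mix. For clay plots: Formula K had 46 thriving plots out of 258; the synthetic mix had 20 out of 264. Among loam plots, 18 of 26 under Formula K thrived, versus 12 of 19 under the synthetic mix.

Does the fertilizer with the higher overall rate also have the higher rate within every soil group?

Yes

Sandy soil: Formula K 67/131 = 51.1%, the synthetic mix 34/87 = 39.1% → Formula K
Clay: Formula K 46/258 = 17.8%, the synthetic mix 20/264 = 7.6% → Formula K
Loam: Formula K 18/26 = 69.2%, the synthetic mix 12/19 = 63.2% → Formula K
Overall: Formula K 131/415 = 31.6%, the synthetic mix 66/370 = 17.8% → Formula K
Formula K wins overall and in every soil group — no reversal.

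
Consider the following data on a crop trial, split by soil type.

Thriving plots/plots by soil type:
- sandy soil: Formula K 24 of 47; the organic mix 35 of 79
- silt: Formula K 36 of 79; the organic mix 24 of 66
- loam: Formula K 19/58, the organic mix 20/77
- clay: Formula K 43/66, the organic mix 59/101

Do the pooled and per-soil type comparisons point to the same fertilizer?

Sandy soil: Formula K 24/47 = 51.1%, the organic mix 35/79 = 44.3% → Formula K
Silt: Formula K 36/79 = 45.6%, the organic mix 24/66 = 36.4% → Formula K
Loam: Formula K 19/58 = 32.8%, the organic mix 20/77 = 26.0% → Formula K
Clay: Formula K 43/66 = 65.2%, the organic mix 59/101 = 58.4% → Formula K
Overall: Formula K 122/250 = 48.8%, the organic mix 138/323 = 42.7% → Formula K
Formula K wins overall and in every soil group — no reversal.

Yes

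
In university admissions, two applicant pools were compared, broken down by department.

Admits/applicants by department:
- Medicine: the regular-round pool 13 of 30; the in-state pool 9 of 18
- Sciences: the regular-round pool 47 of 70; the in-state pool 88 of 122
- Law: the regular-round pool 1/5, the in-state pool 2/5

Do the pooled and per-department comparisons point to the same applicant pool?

Medicine: the regular-round pool 13/30 = 43.3%, the in-state pool 9/18 = 50.0% → the in-state pool
Sciences: the regular-round pool 47/70 = 67.1%, the in-state pool 88/122 = 72.1% → the in-state pool
Law: the regular-round pool 1/5 = 20.0%, the in-state pool 2/5 = 40.0% → the in-state pool
Overall: the regular-round pool 61/105 = 58.1%, the in-state pool 99/145 = 68.3% → the in-state pool
The in-state pool wins overall and in every department group — no reversal.

Yes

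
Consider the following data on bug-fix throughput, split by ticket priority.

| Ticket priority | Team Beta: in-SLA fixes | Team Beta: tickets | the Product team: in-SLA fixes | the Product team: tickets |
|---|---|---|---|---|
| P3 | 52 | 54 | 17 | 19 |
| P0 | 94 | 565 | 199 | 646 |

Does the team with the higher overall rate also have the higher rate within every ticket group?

P3: Team Beta 52/54 = 96.3%, the Product team 17/19 = 89.5% → Team Beta
P0: Team Beta 94/565 = 16.6%, the Product team 199/646 = 30.8% → the Product team
Overall: Team Beta 146/619 = 23.6%, the Product team 216/665 = 32.5% → the Product team
Neither sweeps: Team Beta wins 1 of 2 groups, the Product team wins 1. The Product team wins overall but not every group — no Simpson reversal.

No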